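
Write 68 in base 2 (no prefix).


68 = 1000100 in binary

1000100


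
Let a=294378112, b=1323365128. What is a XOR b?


294378112 ^ 1323365128 = 1600858504

1600858504


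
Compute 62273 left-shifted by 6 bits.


0b1111001101000001 << 6 = 0b1111001101000001000000 = 3985472

3985472


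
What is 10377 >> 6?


0b10100010001001 >> 6 = 0b10100010 = 162

162


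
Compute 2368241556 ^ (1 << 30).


2368241556 ^ (1 << 30) = 2368241556 ^ 1073741824 = 3441983380

3441983380


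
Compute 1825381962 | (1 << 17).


1825381962 | (1 << 17) = 1825381962 | 131072 = 1825513034

1825513034


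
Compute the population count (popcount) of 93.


0b1011101 has 5 set bits

5


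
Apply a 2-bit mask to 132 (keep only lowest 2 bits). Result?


132 & 3 = 0

0


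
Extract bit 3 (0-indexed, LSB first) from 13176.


0b11001101111000, position 3 = 1

1


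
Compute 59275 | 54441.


0b1110011110001011 | 0b1101010010101001 = 0b1111011110101011 = 63403

63403


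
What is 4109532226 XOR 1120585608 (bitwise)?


0b11110100111100100111110001000010 ^ 0b1000010110010101100011110001000 = 0b10110110001110001011101111001010 = 3057171402

3057171402


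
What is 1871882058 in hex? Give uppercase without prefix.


1871882058 = 6F92A74A hex

6F92A74A


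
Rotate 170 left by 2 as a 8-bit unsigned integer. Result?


Rotate 0b10101010 left by 2 (8-bit) = 0b10101010 = 170

170


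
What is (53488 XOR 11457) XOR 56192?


Step 1: 53488 ^ 11457 = 64561
Step 2: 64561 ^ 56192 = 10161

10161


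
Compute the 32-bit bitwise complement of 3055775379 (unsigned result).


~0b10110110001000110110111010010011 = 0b1001001110111001001000101101100 = 1239191916 (32-bit unsigned)

1239191916


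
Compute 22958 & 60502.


0b101100110101110 & 0b1110110001010110 = 0b100100000000110 = 18438

18438


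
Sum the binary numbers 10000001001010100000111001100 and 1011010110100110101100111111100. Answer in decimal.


10000001001010100000111001100 + 1011010110100110101100111111100 = 1101010111110001001101111001000 = 1794677704

1794677704


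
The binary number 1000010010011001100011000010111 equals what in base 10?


1000010010011001100011000010111 in decimal = 1112327703

1112327703


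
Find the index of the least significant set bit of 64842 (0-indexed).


0b1111110101001010. Lowest set bit at position 1

1


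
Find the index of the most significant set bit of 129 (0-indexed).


0b10000001. Highest set bit at position 7

7


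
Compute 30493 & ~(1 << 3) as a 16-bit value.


30493 & ~(1 << 3) = 30485

30485


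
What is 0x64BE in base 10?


64BE hex = 25790 decimal

25790


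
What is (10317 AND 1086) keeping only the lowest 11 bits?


Step 1: 10317 & 1086 = 12
Step 2: 12 & 2047 = 12

12


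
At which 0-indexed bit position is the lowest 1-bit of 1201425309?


0b1000111100111000100101110011101. Lowest set bit at position 0

0


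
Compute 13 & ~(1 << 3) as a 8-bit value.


13 & ~(1 << 3) = 5

5


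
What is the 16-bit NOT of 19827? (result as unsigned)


~0b100110101110011 = 0b1011001010001100 = 45708 (16-bit unsigned)

45708


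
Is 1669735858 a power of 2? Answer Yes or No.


0b1100011100001100010010110110010. Multiple bits set => No

No


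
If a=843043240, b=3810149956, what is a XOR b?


843043240 ^ 3810149956 = 3508901868

3508901868


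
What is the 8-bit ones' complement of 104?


104 ^ 255 = 151

151


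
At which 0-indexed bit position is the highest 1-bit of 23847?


0b101110100100111. Highest set bit at position 14

14


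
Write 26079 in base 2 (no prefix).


26079 = 110010111011111 in binary

110010111011111


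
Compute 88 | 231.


0b1011000 | 0b11100111 = 0b11111111 = 255

255


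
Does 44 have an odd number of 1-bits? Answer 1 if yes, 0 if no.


0b101100 has 3 ones => parity 1

1


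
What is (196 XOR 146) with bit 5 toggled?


Step 1: 196 ^ 146 = 86
Step 2: 86 ^ (1 << 5) = 86 ^ 32 = 118

118


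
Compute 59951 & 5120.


0b1110101000101111 & 0b1010000000000 = 0b0 = 0

0


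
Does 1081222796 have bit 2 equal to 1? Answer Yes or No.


0b1000000011100100010011010001100, bit 2 = 1. Yes

Yes


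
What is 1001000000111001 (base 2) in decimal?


1001000000111001 in decimal = 36921

36921


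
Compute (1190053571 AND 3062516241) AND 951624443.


Step 1: 1190053571 & 3062516241 = 109724161
Step 2: 109724161 & 951624443 = 8913409

8913409


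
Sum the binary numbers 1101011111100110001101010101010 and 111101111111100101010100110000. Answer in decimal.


1101011111100110001101010101010 + 111101111111100101010100110000 = 10101001111100010110111111011010 = 2851172314

2851172314


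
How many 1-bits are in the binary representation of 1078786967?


0b1000000010011001111101110010111 has 16 set bits

16


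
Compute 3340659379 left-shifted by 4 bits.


0b11000111000111100110101010110011 << 4 = 0b110001110001111001101010101100110000 = 53450550064

53450550064


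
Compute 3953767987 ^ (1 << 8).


3953767987 ^ (1 << 8) = 3953767987 ^ 256 = 3953768243

3953768243


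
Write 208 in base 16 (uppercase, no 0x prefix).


208 = D0 hex

D0


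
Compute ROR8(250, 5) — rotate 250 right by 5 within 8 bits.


Rotate 0b11111010 right by 5 (8-bit) = 0b11010111 = 215

215


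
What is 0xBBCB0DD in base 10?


BBCB0DD hex = 196915421 decimal

196915421


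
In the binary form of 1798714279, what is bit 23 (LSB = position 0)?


0b1101011001101100011001110100111, position 23 = 0

0


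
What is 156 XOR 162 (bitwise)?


0b10011100 ^ 0b10100010 = 0b111110 = 62

62


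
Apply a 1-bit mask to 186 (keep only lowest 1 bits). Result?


186 & 1 = 0

0


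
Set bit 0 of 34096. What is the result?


34096 | (1 << 0) = 34096 | 1 = 34097

34097


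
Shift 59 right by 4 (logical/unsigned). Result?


0b111011 >> 4 = 0b11 = 3

3


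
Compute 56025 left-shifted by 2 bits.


0b1101101011011001 << 2 = 0b110110101101100100 = 224100

224100


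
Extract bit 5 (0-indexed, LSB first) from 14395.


0b11100000111011, position 5 = 1

1


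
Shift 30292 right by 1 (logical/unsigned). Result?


0b111011001010100 >> 1 = 0b11101100101010 = 15146

15146


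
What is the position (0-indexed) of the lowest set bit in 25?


0b11001. Lowest set bit at position 0

0


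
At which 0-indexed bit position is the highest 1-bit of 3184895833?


0b10111101110101011010011101011001. Highest set bit at position 31

31


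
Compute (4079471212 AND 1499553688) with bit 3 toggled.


Step 1: 4079471212 & 1499553688 = 1361136136
Step 2: 1361136136 ^ (1 << 3) = 1361136136 ^ 8 = 1361136128

1361136128


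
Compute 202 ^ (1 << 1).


202 ^ (1 << 1) = 202 ^ 2 = 200

200


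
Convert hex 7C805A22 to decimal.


7C805A22 hex = 2088786466 decimal

2088786466


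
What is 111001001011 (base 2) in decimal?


111001001011 in decimal = 3659

3659


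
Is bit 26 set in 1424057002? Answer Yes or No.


0b1010100111000010110001010101010, bit 26 = 1. Yes

Yes


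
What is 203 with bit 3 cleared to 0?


203 & ~(1 << 3) = 195

195


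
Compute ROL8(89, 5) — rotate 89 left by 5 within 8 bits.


Rotate 0b1011001 left by 5 (8-bit) = 0b101011 = 43

43


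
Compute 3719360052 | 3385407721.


0b11011101101100001110111000110100 | 0b11001001110010010011100011101001 = 0b11011101111110011111111011111101 = 3724148477

3724148477


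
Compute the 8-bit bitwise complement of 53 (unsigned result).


~0b110101 = 0b11001010 = 202 (8-bit unsigned)

202


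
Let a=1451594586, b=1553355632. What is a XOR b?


1451594586 ^ 1553355632 = 169066538

169066538


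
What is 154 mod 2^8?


154 & 255 = 154

154


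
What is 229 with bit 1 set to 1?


229 | (1 << 1) = 229 | 2 = 231

231


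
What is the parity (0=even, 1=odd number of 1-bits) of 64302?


0b1111101100101110 has 11 ones => parity 1

1


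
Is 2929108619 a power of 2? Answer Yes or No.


0b10101110100101101010011010001011. Multiple bits set => No

No


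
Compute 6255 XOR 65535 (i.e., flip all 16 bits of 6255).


6255 ^ 65535 = 59280

59280


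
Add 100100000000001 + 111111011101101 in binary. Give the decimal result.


100100000000001 + 111111011101101 = 1100011011101110 = 50926

50926


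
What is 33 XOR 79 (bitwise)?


0b100001 ^ 0b1001111 = 0b1101110 = 110

110


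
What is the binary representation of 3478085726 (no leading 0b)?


3478085726 = 11001111010011110110000001011110 in binary

11001111010011110110000001011110


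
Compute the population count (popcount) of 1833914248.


0b1101101010011110100111110001000 has 17 set bits

17


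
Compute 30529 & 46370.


0b111011101000001 & 0b1011010100100010 = 0b11010100000000 = 13568

13568


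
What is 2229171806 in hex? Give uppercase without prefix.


2229171806 = 84DE765E hex

84DE765E


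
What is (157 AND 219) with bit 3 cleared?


Step 1: 157 & 219 = 153
Step 2: 153 & ~(1 << 3) = 145

145


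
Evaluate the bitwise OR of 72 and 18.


0b1001000 | 0b10010 = 0b1011010 = 90

90


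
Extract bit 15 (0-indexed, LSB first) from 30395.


0b111011010111011, position 15 = 0

0


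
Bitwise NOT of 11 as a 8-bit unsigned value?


~0b1011 = 0b11110100 = 244 (8-bit unsigned)

244


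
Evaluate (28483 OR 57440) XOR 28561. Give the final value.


Step 1: 28483 | 57440 = 61283
Step 2: 61283 ^ 28561 = 33010

33010


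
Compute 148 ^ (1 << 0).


148 ^ (1 << 0) = 148 ^ 1 = 149

149


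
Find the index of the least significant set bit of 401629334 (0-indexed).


0b10111111100000110000010010110. Lowest set bit at position 1

1


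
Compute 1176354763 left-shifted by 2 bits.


0b1000110000111011011111111001011 << 2 = 0b100011000011101101111111100101100 = 4705419052

4705419052


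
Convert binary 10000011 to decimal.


10000011 in decimal = 131

131


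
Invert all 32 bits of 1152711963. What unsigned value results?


1152711963 ^ 4294967295 = 3142255332

3142255332


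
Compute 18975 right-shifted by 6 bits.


0b100101000011111 >> 6 = 0b100101000 = 296

296


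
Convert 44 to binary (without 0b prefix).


44 = 101100 in binary

101100


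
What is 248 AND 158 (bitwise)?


0b11111000 & 0b10011110 = 0b10011000 = 152

152


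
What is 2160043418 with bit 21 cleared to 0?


2160043418 & ~(1 << 21) = 2157946266

2157946266


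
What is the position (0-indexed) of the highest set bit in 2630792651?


0b10011100110011101011010111001011. Highest set bit at position 31

31


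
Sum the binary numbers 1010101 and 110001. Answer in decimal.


1010101 + 110001 = 10000110 = 134

134


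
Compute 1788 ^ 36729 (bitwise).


0b11011111100 ^ 0b1000111101111001 = 0b1000100110000101 = 35205

35205


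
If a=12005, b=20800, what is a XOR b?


12005 ^ 20800 = 32677

32677


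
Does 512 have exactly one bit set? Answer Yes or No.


0b1000000000. Only one bit set => Yes

Yes


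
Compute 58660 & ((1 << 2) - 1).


58660 & 3 = 0

0


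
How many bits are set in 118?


0b1110110 has 5 set bits

5


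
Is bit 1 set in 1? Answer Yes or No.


0b1, bit 1 = 0. No

No


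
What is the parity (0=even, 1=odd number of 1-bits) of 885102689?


0b110100110000011001100001100001 has 12 ones => parity 0

0


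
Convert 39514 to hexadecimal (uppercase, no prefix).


39514 = 9A5A hex

9A5A


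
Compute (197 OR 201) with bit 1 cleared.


Step 1: 197 | 201 = 205
Step 2: 205 & ~(1 << 1) = 205

205


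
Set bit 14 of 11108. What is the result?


11108 | (1 << 14) = 11108 | 16384 = 27492

27492


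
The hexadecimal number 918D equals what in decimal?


918D hex = 37261 decimal

37261


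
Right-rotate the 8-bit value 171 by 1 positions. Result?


Rotate 0b10101011 right by 1 (8-bit) = 0b11010101 = 213

213


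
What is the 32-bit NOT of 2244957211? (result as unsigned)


~0b10000101110011110101010000011011 = 0b1111010001100001010101111100100 = 2050010084 (32-bit unsigned)

2050010084


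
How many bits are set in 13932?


0b11011001101100 has 8 set bits

8


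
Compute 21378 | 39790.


0b101001110000010 | 0b1001101101101110 = 0b1101101111101110 = 56302

56302


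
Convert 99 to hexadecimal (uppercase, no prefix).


99 = 63 hex

63


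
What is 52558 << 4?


0b1100110101001110 << 4 = 0b11001101010011100000 = 840928

840928


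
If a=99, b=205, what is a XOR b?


99 ^ 205 = 174

174


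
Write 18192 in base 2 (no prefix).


18192 = 100011100010000 in binary

100011100010000


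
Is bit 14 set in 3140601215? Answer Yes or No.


0b10111011001100011100010101111111, bit 14 = 1. Yes

Yes


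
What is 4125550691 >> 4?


0b11110101111001101110100001100011 >> 4 = 0b1111010111100110111010000110 = 257846918

257846918


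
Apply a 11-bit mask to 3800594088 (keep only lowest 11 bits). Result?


3800594088 & 2047 = 1704

1704


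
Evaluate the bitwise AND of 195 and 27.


0b11000011 & 0b11011 = 0b11 = 3

3


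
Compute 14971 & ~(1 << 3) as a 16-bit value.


14971 & ~(1 << 3) = 14963

14963


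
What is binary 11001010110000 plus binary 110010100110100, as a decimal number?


11001010110000 + 110010100110100 = 1001011111100100 = 38884

38884


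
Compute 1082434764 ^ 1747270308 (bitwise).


0b1000000100001001010010011001100 ^ 0b1101000001001010011101010100100 = 0b101000101000011001111001101000 = 681680488

681680488


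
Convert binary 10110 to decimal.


10110 in decimal = 22

22


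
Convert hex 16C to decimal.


16C hex = 364 decimal

364


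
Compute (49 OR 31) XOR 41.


Step 1: 49 | 31 = 63
Step 2: 63 ^ 41 = 22

22


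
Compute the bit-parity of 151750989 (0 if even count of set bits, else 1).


0b1001000010111000100101001101 has 12 ones => parity 0

0


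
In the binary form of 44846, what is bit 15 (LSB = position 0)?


0b1010111100101110, position 15 = 1

1


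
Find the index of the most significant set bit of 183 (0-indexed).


0b10110111. Highest set bit at position 7

7


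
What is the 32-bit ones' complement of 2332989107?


2332989107 ^ 4294967295 = 1961978188

1961978188


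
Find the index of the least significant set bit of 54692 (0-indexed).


0b1101010110100100. Lowest set bit at position 2

2


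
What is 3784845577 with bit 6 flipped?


3784845577 ^ (1 << 6) = 3784845577 ^ 64 = 3784845641

3784845641


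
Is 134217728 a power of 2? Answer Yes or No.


0b1000000000000000000000000000. Only one bit set => Yes

Yes


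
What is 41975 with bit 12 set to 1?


41975 | (1 << 12) = 41975 | 4096 = 46071

46071


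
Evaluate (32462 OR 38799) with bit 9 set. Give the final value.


Step 1: 32462 | 38799 = 65487
Step 2: 65487 | (1 << 9) = 65487 | 512 = 65487

65487


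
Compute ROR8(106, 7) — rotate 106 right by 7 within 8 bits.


Rotate 0b1101010 right by 7 (8-bit) = 0b11010100 = 212

212


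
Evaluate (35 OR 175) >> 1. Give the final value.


Step 1: 35 | 175 = 175
Step 2: 175 >> 1 = 87

87


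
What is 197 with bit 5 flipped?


197 ^ (1 << 5) = 197 ^ 32 = 229

229


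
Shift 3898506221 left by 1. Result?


0b11101000010111100111101111101101 << 1 = 0b111010000101111001111011111011010 = 7797012442

7797012442


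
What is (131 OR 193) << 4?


Step 1: 131 | 193 = 195
Step 2: 195 << 4 = 3120

3120


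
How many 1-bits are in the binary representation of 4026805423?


0b11110000000001000010110010101111 has 14 set bits

14


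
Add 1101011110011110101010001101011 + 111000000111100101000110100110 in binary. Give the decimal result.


1101011110011110101010001101011 + 111000000111100101000110100110 = 10100011111011011010011000010001 = 2750260753

2750260753


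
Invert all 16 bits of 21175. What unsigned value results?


21175 ^ 65535 = 44360

44360


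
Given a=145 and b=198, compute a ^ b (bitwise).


145 ^ 198 = 87

87


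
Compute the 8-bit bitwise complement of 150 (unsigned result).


~0b10010110 = 0b1101001 = 105 (8-bit unsigned)

105


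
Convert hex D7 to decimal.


D7 hex = 215 decimal

215


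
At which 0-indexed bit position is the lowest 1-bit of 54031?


0b1101001100001111. Lowest set bit at position 0

0


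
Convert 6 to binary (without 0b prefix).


6 = 110 in binary

110


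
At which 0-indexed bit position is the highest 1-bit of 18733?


0b100100100101101. Highest set bit at position 14

14


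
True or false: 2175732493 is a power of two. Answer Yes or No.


0b10000001101011110000101100001101. Multiple bits set => No

No


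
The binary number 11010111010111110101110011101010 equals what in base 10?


11010111010111110101110011101010 in decimal = 3613351146

3613351146


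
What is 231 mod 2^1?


231 & 1 = 1

1


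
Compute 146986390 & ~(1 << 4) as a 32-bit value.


146986390 & ~(1 << 4) = 146986374

146986374


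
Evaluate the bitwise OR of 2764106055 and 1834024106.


0b10100100110000001110100101000111 | 0b1101101010100001111110010101010 = 0b11101101110100001111110111101111 = 3989896687

3989896687


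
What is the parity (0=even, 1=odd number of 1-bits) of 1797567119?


0b1101011001001001011001010001111 has 16 ones => parity 0

0


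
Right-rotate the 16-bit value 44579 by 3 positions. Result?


Rotate 0b1010111000100011 right by 3 (16-bit) = 0b111010111000100 = 30148

30148


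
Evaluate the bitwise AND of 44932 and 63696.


0b1010111110000100 & 0b1111100011010000 = 0b1010100010000000 = 43136

43136


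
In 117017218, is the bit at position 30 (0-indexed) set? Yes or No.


0b110111110011000101010000010, bit 30 = 0. No

No


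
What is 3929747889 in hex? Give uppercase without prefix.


3929747889 = EA3B31B1 hex

EA3B31B1


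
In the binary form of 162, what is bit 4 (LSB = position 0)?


0b10100010, position 4 = 0

0


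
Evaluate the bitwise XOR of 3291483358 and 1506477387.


0b11000100001100000000110011011110 ^ 0b1011001110010110000010101001011 = 0b10011101111110110000100110010101 = 2650474901

2650474901


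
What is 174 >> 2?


0b10101110 >> 2 = 0b101011 = 43

43


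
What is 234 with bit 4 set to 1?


234 | (1 << 4) = 234 | 16 = 250

250


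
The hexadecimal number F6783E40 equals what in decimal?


F6783E40 hex = 4135075392 decimal

4135075392


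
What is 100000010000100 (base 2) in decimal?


100000010000100 in decimal = 16516

16516


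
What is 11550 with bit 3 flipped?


11550 ^ (1 << 3) = 11550 ^ 8 = 11542

11542


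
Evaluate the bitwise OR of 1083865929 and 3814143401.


0b1000000100110100111101101001001 | 0b11100011010101110011010110101001 = 0b11100011110111110111111111101001 = 3823075305

3823075305


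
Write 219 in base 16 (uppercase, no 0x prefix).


219 = DB hex

DB


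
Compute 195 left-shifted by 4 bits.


0b11000011 << 4 = 0b110000110000 = 3120

3120


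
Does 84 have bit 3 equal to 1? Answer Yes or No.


0b1010100, bit 3 = 0. No

No


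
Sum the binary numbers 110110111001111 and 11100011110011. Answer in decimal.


110110111001111 + 11100011110011 = 1010011011000010 = 42690

42690


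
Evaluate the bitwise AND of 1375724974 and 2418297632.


0b1010001111111111110010110101110 & 0b10010000001001000100101100100000 = 0b10000001001000100000100100000 = 270811424

270811424


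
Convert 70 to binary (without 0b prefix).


70 = 1000110 in binary

1000110


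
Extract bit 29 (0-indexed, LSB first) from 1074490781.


0b1000000000010110110110110011101, position 29 = 0

0


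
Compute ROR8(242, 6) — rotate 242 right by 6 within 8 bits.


Rotate 0b11110010 right by 6 (8-bit) = 0b11001011 = 203

203


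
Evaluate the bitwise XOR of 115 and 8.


0b1110011 ^ 0b1000 = 0b1111011 = 123

123


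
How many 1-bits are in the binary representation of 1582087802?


0b1011110010011001011111001111010 has 19 set bits

19


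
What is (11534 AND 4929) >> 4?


Step 1: 11534 & 4929 = 256
Step 2: 256 >> 4 = 16

16


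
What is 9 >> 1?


0b1001 >> 1 = 0b100 = 4

4


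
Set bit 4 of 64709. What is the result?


64709 | (1 << 4) = 64709 | 16 = 64725

64725


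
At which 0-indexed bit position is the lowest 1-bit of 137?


0b10001001. Lowest set bit at position 0

0


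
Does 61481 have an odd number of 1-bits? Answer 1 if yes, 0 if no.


0b1111000000101001 has 7 ones => parity 1

1


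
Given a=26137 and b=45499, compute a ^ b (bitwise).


26137 ^ 45499 = 55202

55202


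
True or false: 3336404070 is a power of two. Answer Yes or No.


0b11000110110111010111110001100110. Multiple bits set => No

No


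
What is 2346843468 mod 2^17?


2346843468 & 131071 = 130380

130380


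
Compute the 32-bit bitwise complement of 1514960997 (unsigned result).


~0b1011010010011000111100001100101 = 0b10100101101100111000011110011010 = 2780006298 (32-bit unsigned)

2780006298


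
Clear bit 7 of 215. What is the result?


215 & ~(1 << 7) = 87

87


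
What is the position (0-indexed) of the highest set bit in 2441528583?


0b10010001100001101100010100000111. Highest set bit at position 31

31


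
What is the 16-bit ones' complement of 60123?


60123 ^ 65535 = 5412

5412


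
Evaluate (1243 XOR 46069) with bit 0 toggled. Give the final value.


Step 1: 1243 ^ 46069 = 46894
Step 2: 46894 ^ (1 << 0) = 46894 ^ 1 = 46895

46895


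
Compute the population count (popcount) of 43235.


0b1010100011100011 has 8 set bits

8


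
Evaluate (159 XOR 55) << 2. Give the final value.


Step 1: 159 ^ 55 = 168
Step 2: 168 << 2 = 672

672


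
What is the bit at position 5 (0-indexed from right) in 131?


0b10000011, position 5 = 0

0


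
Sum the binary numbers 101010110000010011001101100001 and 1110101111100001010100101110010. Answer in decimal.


101010110000010011001101100001 + 1110101111100001010100101110010 = 10100000101100011101110011010011 = 2696010963

2696010963


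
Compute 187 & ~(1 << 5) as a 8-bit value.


187 & ~(1 << 5) = 155

155


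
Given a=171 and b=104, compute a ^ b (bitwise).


171 ^ 104 = 195

195


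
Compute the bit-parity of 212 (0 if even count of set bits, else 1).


0b11010100 has 4 ones => parity 0

0


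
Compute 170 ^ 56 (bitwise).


0b10101010 ^ 0b111000 = 0b10010010 = 146

146


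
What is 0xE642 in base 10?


E642 hex = 58946 decimal

58946


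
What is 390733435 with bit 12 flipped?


390733435 ^ (1 << 12) = 390733435 ^ 4096 = 390729339

390729339


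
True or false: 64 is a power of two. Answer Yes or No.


0b1000000. Only one bit set => Yes

Yes


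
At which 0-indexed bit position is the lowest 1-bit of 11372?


0b10110001101100. Lowest set bit at position 2

2


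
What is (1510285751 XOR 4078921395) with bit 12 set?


Step 1: 1510285751 ^ 4078921395 = 2837071620
Step 2: 2837071620 | (1 << 12) = 2837071620 | 4096 = 2837075716

2837075716


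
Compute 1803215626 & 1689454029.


0b1101011011110101110001100001010 & 0b1100100101100110000010111001101 = 0b1100000001100100000000100001000 = 1613889800

1613889800


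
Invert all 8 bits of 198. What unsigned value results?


198 ^ 255 = 57

57


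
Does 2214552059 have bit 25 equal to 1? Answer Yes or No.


0b10000011111111110110000111111011, bit 25 = 1. Yes

Yes


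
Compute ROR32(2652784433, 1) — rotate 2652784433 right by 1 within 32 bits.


Rotate 0b10011110000111100100011100110001 right by 1 (32-bit) = 0b11001111000011110010001110011000 = 3473875864

3473875864


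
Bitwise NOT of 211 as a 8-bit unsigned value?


~0b11010011 = 0b101100 = 44 (8-bit unsigned)

44


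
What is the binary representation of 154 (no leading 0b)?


154 = 10011010 in binary

10011010


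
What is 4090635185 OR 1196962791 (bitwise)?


0b11110011110100100010001110110001 | 0b1000111010110000011001111100111 = 0b11110111110110100011001111110111 = 4158272503

4158272503


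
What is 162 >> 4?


0b10100010 >> 4 = 0b1010 = 10

10


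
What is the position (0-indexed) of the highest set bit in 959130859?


0b111001001010110010110011101011. Highest set bit at position 29

29


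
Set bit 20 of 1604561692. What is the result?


1604561692 | (1 << 20) = 1604561692 | 1048576 = 1605610268

1605610268


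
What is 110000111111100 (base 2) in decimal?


110000111111100 in decimal = 25084

25084


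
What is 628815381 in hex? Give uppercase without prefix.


628815381 = 257AF615 hex

257AF615


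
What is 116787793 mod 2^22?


116787793 & 4194303 = 3541585

3541585


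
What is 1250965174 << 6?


0b1001010100100000011011010110110 << 6 = 0b1001010100100000011011010110110000000 = 80061771136

80061771136


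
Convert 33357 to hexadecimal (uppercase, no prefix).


33357 = 824D hex

824D


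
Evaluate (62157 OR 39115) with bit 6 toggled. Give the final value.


Step 1: 62157 | 39115 = 64207
Step 2: 64207 ^ (1 << 6) = 64207 ^ 64 = 64143

64143


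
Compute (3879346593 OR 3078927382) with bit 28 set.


Step 1: 3879346593 | 3078927382 = 4156470711
Step 2: 4156470711 | (1 << 28) = 4156470711 | 268435456 = 4156470711

4156470711


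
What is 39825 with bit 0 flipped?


39825 ^ (1 << 0) = 39825 ^ 1 = 39824

39824


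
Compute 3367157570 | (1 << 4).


3367157570 | (1 << 4) = 3367157570 | 16 = 3367157586

3367157586


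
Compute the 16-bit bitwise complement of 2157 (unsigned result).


~0b100001101101 = 0b1111011110010010 = 63378 (16-bit unsigned)

63378


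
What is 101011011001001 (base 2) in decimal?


101011011001001 in decimal = 22217

22217


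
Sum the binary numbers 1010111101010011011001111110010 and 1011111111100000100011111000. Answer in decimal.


1010111101010011011001111110010 + 1011111111100000100011111000 = 1100011101001111011110011101010 = 1671937258

1671937258


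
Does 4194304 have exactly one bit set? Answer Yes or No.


0b10000000000000000000000. Only one bit set => Yes

Yes


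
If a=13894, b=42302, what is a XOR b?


13894 ^ 42302 = 37752

37752


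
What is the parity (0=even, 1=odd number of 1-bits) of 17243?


0b100001101011011 has 8 ones => parity 0

0


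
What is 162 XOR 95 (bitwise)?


0b10100010 ^ 0b1011111 = 0b11111101 = 253

253


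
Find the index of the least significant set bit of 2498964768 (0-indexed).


0b10010100111100110010110100100000. Lowest set bit at position 5

5


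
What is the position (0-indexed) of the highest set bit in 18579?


0b100100010010011. Highest set bit at position 14

14


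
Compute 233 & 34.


0b11101001 & 0b100010 = 0b100000 = 32

32


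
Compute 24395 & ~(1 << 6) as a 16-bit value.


24395 & ~(1 << 6) = 24331

24331


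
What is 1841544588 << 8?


0b1101101110000111011110110001100 << 8 = 0b110110111000011101111011000110000000000 = 471435414528

471435414528


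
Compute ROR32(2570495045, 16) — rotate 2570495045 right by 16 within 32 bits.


Rotate 0b10011001001101101010010001000101 right by 16 (32-bit) = 0b10100100010001011001100100110110 = 2756024630

2756024630


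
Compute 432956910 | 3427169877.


0b11001110011100110010111101110 | 0b11001100010001100111011001010101 = 0b11011101110011100111011111111111 = 3721295871

3721295871


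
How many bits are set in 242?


0b11110010 has 5 set bits

5


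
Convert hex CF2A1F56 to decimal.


CF2A1F56 hex = 3475644246 decimal

3475644246


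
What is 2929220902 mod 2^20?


2929220902 & 1048575 = 548134

548134


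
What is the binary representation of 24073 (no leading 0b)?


24073 = 101111000001001 in binary

101111000001001


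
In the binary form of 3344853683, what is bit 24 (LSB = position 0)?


0b11000111010111100110101010110011, position 24 = 1

1


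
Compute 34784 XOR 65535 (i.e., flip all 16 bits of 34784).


34784 ^ 65535 = 30751

30751


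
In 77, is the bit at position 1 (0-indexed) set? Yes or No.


0b1001101, bit 1 = 0. No

No


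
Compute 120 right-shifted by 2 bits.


0b1111000 >> 2 = 0b11110 = 30

30


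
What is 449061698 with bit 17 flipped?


449061698 ^ (1 << 17) = 449061698 ^ 131072 = 449192770

449192770


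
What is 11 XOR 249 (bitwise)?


0b1011 ^ 0b11111001 = 0b11110010 = 242

242


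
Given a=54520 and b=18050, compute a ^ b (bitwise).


54520 ^ 18050 = 37498

37498


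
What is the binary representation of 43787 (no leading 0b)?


43787 = 1010101100001011 in binary

1010101100001011


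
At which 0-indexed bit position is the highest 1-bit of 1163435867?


0b1000101010110001001111101011011. Highest set bit at position 30

30


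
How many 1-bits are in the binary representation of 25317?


0b110001011100101 has 8 set bits

8


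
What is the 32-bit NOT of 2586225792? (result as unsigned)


~0b10011010001001101010110010000000 = 0b1100101110110010101001101111111 = 1708741503 (32-bit unsigned)

1708741503


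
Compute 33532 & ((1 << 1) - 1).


33532 & 1 = 0

0


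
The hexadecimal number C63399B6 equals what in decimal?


C63399B6 hex = 3325270454 decimal

3325270454


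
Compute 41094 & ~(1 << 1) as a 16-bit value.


41094 & ~(1 << 1) = 41092

41092


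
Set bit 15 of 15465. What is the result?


15465 | (1 << 15) = 15465 | 32768 = 48233

48233


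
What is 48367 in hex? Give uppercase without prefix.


48367 = BCEF hex

BCEF


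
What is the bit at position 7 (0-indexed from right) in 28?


0b11100, position 7 = 0

0


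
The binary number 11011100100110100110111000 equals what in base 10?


11011100100110100110111000 in decimal = 57829816

57829816


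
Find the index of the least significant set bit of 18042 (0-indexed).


0b100011001111010. Lowest set bit at position 1

1


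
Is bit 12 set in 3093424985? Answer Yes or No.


0b10111000011000011110101101011001, bit 12 = 0. No

No


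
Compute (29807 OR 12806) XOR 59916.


Step 1: 29807 | 12806 = 30319
Step 2: 30319 ^ 59916 = 40035

40035


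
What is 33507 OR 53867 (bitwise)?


0b1000001011100011 | 0b1101001001101011 = 0b1101001011101011 = 53995

53995


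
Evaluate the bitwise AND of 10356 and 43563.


0b10100001110100 & 0b1010101000101011 = 0b10100000100000 = 10272

10272


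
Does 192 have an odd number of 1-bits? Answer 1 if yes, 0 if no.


0b11000000 has 2 ones => parity 0

0


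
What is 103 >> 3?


0b1100111 >> 3 = 0b1100 = 12

12


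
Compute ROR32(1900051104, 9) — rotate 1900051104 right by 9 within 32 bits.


Rotate 0b1110001010000000111101010100000 right by 9 (32-bit) = 0b1010000001110001010000000111101 = 1345888317

1345888317


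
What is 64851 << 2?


0b1111110101010011 << 2 = 0b111111010101001100 = 259404

259404


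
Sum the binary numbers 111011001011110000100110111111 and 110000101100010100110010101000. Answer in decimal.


111011001011110000100110111111 + 110000101100010100110010101000 = 1101011111000000101011001100111 = 1809864295

1809864295


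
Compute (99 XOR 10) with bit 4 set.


Step 1: 99 ^ 10 = 105
Step 2: 105 | (1 << 4) = 105 | 16 = 121

121


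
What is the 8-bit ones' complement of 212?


212 ^ 255 = 43

43


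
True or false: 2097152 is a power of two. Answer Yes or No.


0b1000000000000000000000. Only one bit set => Yes

Yes


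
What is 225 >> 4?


0b11100001 >> 4 = 0b1110 = 14

14


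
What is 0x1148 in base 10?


1148 hex = 4424 decimal

4424


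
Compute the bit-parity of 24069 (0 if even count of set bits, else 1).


0b101111000000101 has 7 ones => parity 1

1


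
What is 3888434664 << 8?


0b11100111110001001100110111101000 << 8 = 0b1110011111000100110011011110100000000000 = 995439273984

995439273984


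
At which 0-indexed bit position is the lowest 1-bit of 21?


0b10101. Lowest set bit at position 0

0


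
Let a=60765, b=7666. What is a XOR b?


60765 ^ 7666 = 61615

61615


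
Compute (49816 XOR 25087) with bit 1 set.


Step 1: 49816 ^ 25087 = 41831
Step 2: 41831 | (1 << 1) = 41831 | 2 = 41831

41831


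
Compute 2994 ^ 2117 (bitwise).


0b101110110010 ^ 0b100001000101 = 0b1111110111 = 1015

1015


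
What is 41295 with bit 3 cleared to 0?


41295 & ~(1 << 3) = 41287

41287


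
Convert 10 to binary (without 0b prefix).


10 = 1010 in binary

1010


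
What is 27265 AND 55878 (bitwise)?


0b110101010000001 & 0b1101101001000110 = 0b100101000000000 = 18944

18944


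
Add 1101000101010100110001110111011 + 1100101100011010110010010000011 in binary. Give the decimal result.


1101000101010100110001110111011 + 1100101100011010110010010000011 = 11001110001101111100100000111110 = 3459762238

3459762238


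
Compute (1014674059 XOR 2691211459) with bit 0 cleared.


Step 1: 1014674059 ^ 2691211459 = 2618430024
Step 2: 2618430024 & ~(1 << 0) = 2618430024

2618430024


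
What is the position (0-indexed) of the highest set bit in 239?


0b11101111. Highest set bit at position 7

7


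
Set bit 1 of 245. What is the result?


245 | (1 << 1) = 245 | 2 = 247

247


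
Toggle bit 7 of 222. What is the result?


222 ^ (1 << 7) = 222 ^ 128 = 94

94


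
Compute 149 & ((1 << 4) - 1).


149 & 15 = 5

5


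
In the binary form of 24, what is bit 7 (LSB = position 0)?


0b11000, position 7 = 0

0


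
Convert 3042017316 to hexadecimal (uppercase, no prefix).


3042017316 = B5518024 hex

B5518024


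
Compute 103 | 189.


0b1100111 | 0b10111101 = 0b11111111 = 255

255


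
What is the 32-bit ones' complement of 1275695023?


1275695023 ^ 4294967295 = 3019272272

3019272272


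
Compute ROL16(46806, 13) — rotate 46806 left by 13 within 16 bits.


Rotate 0b1011011011010110 left by 13 (16-bit) = 0b1101011011011010 = 55002

55002


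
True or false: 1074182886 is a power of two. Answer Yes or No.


0b1000000000001101011101011100110. Multiple bits set => No

No


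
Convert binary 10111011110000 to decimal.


10111011110000 in decimal = 12016

12016


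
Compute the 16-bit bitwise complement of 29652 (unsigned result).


~0b111001111010100 = 0b1000110000101011 = 35883 (16-bit unsigned)

35883


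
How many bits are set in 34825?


0b1000100000001001 has 4 set bits

4


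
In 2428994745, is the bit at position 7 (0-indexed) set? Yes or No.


0b10010000110001111000010010111001, bit 7 = 1. Yes

Yes


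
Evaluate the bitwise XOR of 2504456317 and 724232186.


0b10010101010001101111100001111101 ^ 0b101011001010101110011111111010 = 0b10111110011011000001111110000111 = 3194756999

3194756999


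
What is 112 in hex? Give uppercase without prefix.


112 = 70 hex

70


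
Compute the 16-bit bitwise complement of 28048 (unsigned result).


~0b110110110010000 = 0b1001001001101111 = 37487 (16-bit unsigned)

37487


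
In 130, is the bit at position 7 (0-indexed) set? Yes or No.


0b10000010, bit 7 = 1. Yes

Yes


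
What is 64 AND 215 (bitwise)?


0b1000000 & 0b11010111 = 0b1000000 = 64

64


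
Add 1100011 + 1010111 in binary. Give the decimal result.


1100011 + 1010111 = 10111010 = 186

186


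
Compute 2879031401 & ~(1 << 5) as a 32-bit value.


2879031401 & ~(1 << 5) = 2879031369

2879031369


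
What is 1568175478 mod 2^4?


1568175478 & 15 = 6

6


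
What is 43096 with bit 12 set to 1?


43096 | (1 << 12) = 43096 | 4096 = 47192

47192


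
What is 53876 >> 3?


0b1101001001110100 >> 3 = 0b1101001001110 = 6734

6734


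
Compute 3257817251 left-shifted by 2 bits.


0b11000010001011100101100010100011 << 2 = 0b1100001000101110010110001010001100 = 13031269004

13031269004


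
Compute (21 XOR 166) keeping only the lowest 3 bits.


Step 1: 21 ^ 166 = 179
Step 2: 179 & 7 = 3

3


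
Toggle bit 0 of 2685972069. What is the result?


2685972069 ^ (1 << 0) = 2685972069 ^ 1 = 2685972068

2685972068


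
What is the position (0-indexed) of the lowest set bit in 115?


0b1110011. Lowest set bit at position 0

0


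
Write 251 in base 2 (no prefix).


251 = 11111011 in binary

11111011


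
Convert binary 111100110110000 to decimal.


111100110110000 in decimal = 31152

31152


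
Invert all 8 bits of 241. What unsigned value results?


241 ^ 255 = 14

14


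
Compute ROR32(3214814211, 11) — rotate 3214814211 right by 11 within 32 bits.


Rotate 0b10111111100111100010110000000011 right by 11 (32-bit) = 0b10000000011101111111001111000101 = 2155344837

2155344837


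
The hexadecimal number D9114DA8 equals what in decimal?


D9114DA8 hex = 3641789864 decimal

3641789864


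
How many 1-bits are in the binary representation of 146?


0b10010010 has 3 set bits

3


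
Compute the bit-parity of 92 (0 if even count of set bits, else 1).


0b1011100 has 4 ones => parity 0

0


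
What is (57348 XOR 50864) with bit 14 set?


Step 1: 57348 ^ 50864 = 9908
Step 2: 9908 | (1 << 14) = 9908 | 16384 = 26292

26292


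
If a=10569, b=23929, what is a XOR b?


10569 ^ 23929 = 29744

29744


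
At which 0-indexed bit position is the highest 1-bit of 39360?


0b1001100111000000. Highest set bit at position 15

15


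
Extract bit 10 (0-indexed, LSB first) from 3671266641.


0b11011010110100110001010101010001, position 10 = 1

1


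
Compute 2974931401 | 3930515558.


0b10110001010100011101100111001001 | 0b11101010010001101110100001100110 = 0b11111011010101111111100111101111 = 4216846831

4216846831


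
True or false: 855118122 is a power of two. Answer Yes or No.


0b110010111110000001000100101010. Multiple bits set => No

No


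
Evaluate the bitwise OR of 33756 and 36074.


0b1000001111011100 | 0b1000110011101010 = 0b1000111111111110 = 36862

36862


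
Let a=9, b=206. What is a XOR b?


9 ^ 206 = 199

199


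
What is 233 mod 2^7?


233 & 127 = 105

105


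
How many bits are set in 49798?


0b1100001010000110 has 6 set bits

6


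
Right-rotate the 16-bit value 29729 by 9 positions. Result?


Rotate 0b111010000100001 right by 9 (16-bit) = 0b1000010111010 = 4282

4282


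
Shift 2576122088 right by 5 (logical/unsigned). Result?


0b10011001100011001000000011101000 >> 5 = 0b100110011000110010000000111 = 80503815

80503815


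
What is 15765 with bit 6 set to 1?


15765 | (1 << 6) = 15765 | 64 = 15829

15829


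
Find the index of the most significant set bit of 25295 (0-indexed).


0b110001011001111. Highest set bit at position 14

14


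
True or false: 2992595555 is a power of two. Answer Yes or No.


0b10110010010111110110001001100011. Multiple bits set => No

No
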